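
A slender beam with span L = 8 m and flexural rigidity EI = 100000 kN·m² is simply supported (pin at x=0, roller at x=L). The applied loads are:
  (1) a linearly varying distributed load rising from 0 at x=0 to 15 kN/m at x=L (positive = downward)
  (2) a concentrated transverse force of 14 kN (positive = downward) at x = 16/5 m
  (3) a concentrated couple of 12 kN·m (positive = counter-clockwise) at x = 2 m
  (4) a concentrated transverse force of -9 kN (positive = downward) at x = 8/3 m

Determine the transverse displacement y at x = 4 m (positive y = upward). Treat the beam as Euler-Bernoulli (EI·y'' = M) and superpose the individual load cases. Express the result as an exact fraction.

Load 1 — triangular load w₀=15 kN/m (0→w₀ over full span):
  y_1 = -w₀x(7L⁴-10L²x²+3x⁴)/(360LEI) = -15·4·(7·8⁴-10·8²·4²+3·4⁴)/(360·8·100000) = -1/250 m
Load 2 — point force P=14 kN at a=16/5 m (b=L-a=24/5):
  y_2 = -Pa(L-x)(2Lx-a²-x²)/(6LEI)  [x>a] = -14·(16/5)·(8-4)·(2·8·4-(16/5)²-4²)/(6·8·100000) = -1652/1171875 m
Load 3 — applied couple M₀=12 kN·m at a=2 m (b=L-a=6):
  y_3 = (M₀x³/(6L)-M₀(x-a)²/2+C₁x)/EI  [x>a] with C₁=M₀(3b²-L²)/(6L)=11 = (12·4³/(6·8)-12·(4-2)²/2+11·4)/100000 = 9/25000 m
Load 4 — point force P=-9 kN at a=8/3 m (b=L-a=16/3):
  y_4 = -Pa(L-x)(2Lx-a²-x²)/(6LEI)  [x>a] = -(-9)·(8/3)·(8-4)·(2·8·4-(8/3)²-4²)/(6·8·100000) = 23/28125 m
Superposition: y = Σ y_i = -119023/28125000 m ≈ -0.004232 m

y(4) = -119023/28125000 m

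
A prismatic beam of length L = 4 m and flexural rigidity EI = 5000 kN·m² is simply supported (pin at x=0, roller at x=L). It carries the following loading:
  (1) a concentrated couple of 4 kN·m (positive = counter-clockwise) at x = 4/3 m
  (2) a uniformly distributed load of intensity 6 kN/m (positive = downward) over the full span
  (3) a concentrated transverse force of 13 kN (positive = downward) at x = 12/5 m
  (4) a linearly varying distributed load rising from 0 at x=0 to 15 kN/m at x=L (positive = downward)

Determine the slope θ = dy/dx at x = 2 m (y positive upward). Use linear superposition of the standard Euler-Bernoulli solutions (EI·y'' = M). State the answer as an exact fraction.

θ(2) = -4933/11250000 rad

Load 1 — applied couple M₀=4 kN·m at a=4/3 m (b=L-a=8/3):
  θ_1 = (M₀x²/(2L)-M₀(x-a)+C₁)/EI  [x>a] with C₁=M₀(3b²-L²)/(6L)=8/9 = (4·2²/(2·4)-4·(2-(4/3))+(8/9))/5000 = 1/22500 rad
Load 2 — uniform load w=6 kN/m over full span:
  θ_2 = -w(L³-6Lx²+4x³)/(24EI) = -6·(4³-6·4·2²+4·2³)/(24·5000) = 0 rad
Load 3 — point force P=13 kN at a=12/5 m (b=L-a=8/5):
  θ_3 = -Pb(L²-b²-3x²)/(6LEI)  [x≤a] = -13·(8/5)·(4²-(8/5)²-3·2²)/(6·4·5000) = -39/156250 rad
Load 4 — triangular load w₀=15 kN/m (0→w₀ over full span):
  θ_4 = -w₀(7L⁴-30L²x²+15x⁴)/(360LEI) = -15·(7·4⁴-30·4²·2²+15·2⁴)/(360·4·5000) = -7/30000 rad
Superposition: θ = Σ θ_i = -4933/11250000 rad ≈ -0.000438 rad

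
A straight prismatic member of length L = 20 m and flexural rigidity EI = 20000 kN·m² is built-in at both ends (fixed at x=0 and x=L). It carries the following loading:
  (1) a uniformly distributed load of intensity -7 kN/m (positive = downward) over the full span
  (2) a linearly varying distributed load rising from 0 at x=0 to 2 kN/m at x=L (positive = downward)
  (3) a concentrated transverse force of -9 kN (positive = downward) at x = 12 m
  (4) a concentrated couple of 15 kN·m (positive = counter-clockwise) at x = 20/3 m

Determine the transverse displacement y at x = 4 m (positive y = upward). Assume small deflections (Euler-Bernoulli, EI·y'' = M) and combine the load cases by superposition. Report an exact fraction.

Load 1 — uniform load w=-7 kN/m over full span:
  y_1 = -wx²(L-x)²/(24EI) = -(-7)·4²·(20-4)²/(24·20000) = 112/1875 m
Load 2 — triangular load w₀=2 kN/m (0→w₀ over full span):
  y_2 = -w₀x²(L-x)²(x+2L)/(120LEI) = -2·4²·(20-4)²·(4+2·20)/(120·20·20000) = -352/46875 m
Load 3 — point force P=-9 kN at a=12 m (b=L-a=8):
  y_3 = -Pb²x²(3aL-(3a+b)x)/(6L³EI)  [x≤a] = -(-9)·8²·4²·(3·12·20-(3·12+8)·4)/(6·20³·20000) = 408/78125 m
Load 4 — applied couple M₀=15 kN·m at a=20/3 m (b=L-a=40/3):
  y_4 = (R_Ax³/6 - M_Ax²/2)/EI  [x≤a] with R_A=1, M_A=0 = (1·4³/6 - 0·4²/2)/20000 = 1/1875 m
Superposition: y = Σ y_i = 13589/234375 m ≈ 0.057980 m

y(4) = 13589/234375 m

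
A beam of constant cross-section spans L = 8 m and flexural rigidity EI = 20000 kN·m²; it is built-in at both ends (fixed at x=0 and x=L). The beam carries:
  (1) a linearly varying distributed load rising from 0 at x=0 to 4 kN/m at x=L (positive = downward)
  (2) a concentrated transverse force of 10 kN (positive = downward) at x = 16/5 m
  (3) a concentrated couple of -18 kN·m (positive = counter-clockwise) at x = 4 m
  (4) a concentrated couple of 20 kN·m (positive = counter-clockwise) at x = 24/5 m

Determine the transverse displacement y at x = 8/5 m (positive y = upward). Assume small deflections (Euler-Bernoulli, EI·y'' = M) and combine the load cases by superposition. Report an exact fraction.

Load 1 — triangular load w₀=4 kN/m (0→w₀ over full span):
  y_1 = -w₀x²(L-x)²(x+2L)/(120LEI) = -4·(8/5)²·(8-(8/5))²·((8/5)+2·8)/(120·8·20000) = -11264/29296875 m
Load 2 — point force P=10 kN at a=16/5 m (b=L-a=24/5):
  y_2 = -Pb²x²(3aL-(3a+b)x)/(6L³EI)  [x≤a] = -10·(24/5)²·(8/5)²·(3·(16/5)·8-(3·(16/5)+(24/5))·(8/5))/(6·8³·20000) = -1008/1953125 m
Load 3 — applied couple M₀=-18 kN·m at a=4 m (b=L-a=4):
  y_3 = (R_Ax³/6 - M_Ax²/2)/EI  [x≤a] with R_A=-27/8, M_A=-9/2 = ((-27/8)·(8/5)³/6 - (-9/2)·(8/5)²/2)/20000 = 27/156250 m
Load 4 — applied couple M₀=20 kN·m at a=24/5 m (b=L-a=16/5):
  y_4 = (R_Ax³/6 - M_Ax²/2)/EI  [x≤a] with R_A=18/5, M_A=32/5 = ((18/5)·(8/5)³/6 - (32/5)·(8/5)²/2)/20000 = -112/390625 m
Superposition: y = Σ y_i = -59443/58593750 m ≈ -0.001014 m

y(8/5) = -59443/58593750 m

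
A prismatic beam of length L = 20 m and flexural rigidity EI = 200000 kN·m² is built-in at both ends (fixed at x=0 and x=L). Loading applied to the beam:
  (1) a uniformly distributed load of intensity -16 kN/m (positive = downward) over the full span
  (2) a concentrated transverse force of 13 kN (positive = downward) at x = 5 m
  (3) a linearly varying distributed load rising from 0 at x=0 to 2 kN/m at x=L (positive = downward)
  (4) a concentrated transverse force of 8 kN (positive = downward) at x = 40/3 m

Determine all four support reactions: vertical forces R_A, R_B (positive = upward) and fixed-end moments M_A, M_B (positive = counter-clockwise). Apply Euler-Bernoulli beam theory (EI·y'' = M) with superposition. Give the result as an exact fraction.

R_A = -121787/864 kN, M_A = -197965/432 kN·m, R_B = -119269/864 kN, M_B = 197615/432 kN·m

Load 1 — uniform load w=-16 kN/m over full span:
  R_A = wL/2 = (-16)·20/2 = -160 kN
  M_A = wL²/12 = (-16)·20²/12 = -1600/3 kN·m
  R_B = wL/2 = (-16)·20/2 = -160 kN
  M_B = -wL²/12 = -(-16)·20²/12 = 1600/3 kN·m
Load 2 — point force P=13 kN at a=5 m (b=L-a=15):
  R_A = Pb²(3a+b)/L³ = 13·15²·(3·5+15)/20³ = 351/32 kN
  M_A = Pab²/L² = 13·5·15²/20² = 585/16 kN·m
  R_B = Pa²(a+3b)/L³ = 13·5²·(5+3·15)/20³ = 65/32 kN
  M_B = -Pa²b/L² = -13·5²·15/20² = -195/16 kN·m
Load 3 — triangular load w₀=2 kN/m (0→w₀ over full span):
  R_A = 3w₀L/20 = 3·2·20/20 = 6 kN
  M_A = w₀L²/30 = 2·20²/30 = 80/3 kN·m
  R_B = 7w₀L/20 = 7·2·20/20 = 14 kN
  M_B = -w₀L²/20 = -2·20²/20 = -40 kN·m
Load 4 — point force P=8 kN at a=40/3 m (b=L-a=20/3):
  R_A = Pb²(3a+b)/L³ = 8·(20/3)²·(3·(40/3)+(20/3))/20³ = 56/27 kN
  M_A = Pab²/L² = 8·(40/3)·(20/3)²/20² = 320/27 kN·m
  R_B = Pa²(a+3b)/L³ = 8·(40/3)²·((40/3)+3·(20/3))/20³ = 160/27 kN
  M_B = -Pa²b/L² = -8·(40/3)²·(20/3)/20² = -640/27 kN·m
Superposition: R_A = -121787/864 kN, M_A = -197965/432 kN·m, R_B = -119269/864 kN, M_B = 197615/432 kN·m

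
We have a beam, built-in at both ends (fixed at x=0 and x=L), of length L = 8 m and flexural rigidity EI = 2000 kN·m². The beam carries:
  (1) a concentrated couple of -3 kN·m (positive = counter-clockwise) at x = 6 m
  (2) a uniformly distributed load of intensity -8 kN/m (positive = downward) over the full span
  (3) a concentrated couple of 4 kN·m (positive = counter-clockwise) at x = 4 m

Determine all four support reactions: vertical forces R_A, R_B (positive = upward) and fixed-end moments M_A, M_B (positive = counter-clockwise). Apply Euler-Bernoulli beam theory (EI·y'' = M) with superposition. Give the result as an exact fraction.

R_A = -2027/64 kN, M_A = -2045/48 kN·m, R_B = -2069/64 kN, M_B = 2123/48 kN·m

Load 1 — applied couple M₀=-3 kN·m at a=6 m (b=L-a=2):
  R_A = 6M₀ab/L³ = 6·(-3)·6·2/8³ = -27/64 kN
  M_A = M₀b(2a-b)/L² = (-3)·2·(2·6-2)/8² = -15/16 kN·m
  R_B = -6M₀ab/L³ = -6·(-3)·6·2/8³ = 27/64 kN
  M_B = M₀a(2b-a)/L² = (-3)·6·(2·2-6)/8² = 9/16 kN·m
Load 2 — uniform load w=-8 kN/m over full span:
  R_A = wL/2 = (-8)·8/2 = -32 kN
  M_A = wL²/12 = (-8)·8²/12 = -128/3 kN·m
  R_B = wL/2 = (-8)·8/2 = -32 kN
  M_B = -wL²/12 = -(-8)·8²/12 = 128/3 kN·m
Load 3 — applied couple M₀=4 kN·m at a=4 m (b=L-a=4):
  R_A = 6M₀ab/L³ = 6·4·4·4/8³ = 3/4 kN
  M_A = M₀b(2a-b)/L² = 4·4·(2·4-4)/8² = 1 kN·m
  R_B = -6M₀ab/L³ = -6·4·4·4/8³ = -3/4 kN
  M_B = M₀a(2b-a)/L² = 4·4·(2·4-4)/8² = 1 kN·m
Superposition: R_A = -2027/64 kN, M_A = -2045/48 kN·m, R_B = -2069/64 kN, M_B = 2123/48 kN·m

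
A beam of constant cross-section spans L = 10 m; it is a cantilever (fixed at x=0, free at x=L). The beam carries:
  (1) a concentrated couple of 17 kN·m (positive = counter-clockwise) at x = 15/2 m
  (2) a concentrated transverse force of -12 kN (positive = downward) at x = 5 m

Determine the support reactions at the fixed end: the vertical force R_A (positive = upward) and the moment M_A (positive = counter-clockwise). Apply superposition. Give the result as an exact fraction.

R_A = -12 kN, M_A = -77 kN·m

Load 1 — applied couple M₀=17 kN·m at a=15/2 m (b=L-a=5/2):
  R_A = 0 kN
  M_A = -M₀ = -17 kN·m
Load 2 — point force P=-12 kN at a=5 m (b=L-a=5):
  R_A = P = (-12) = -12 kN
  M_A = Pa = (-12)·5 = -60 kN·m
Superposition: R_A = -12 kN, M_A = -77 kN·m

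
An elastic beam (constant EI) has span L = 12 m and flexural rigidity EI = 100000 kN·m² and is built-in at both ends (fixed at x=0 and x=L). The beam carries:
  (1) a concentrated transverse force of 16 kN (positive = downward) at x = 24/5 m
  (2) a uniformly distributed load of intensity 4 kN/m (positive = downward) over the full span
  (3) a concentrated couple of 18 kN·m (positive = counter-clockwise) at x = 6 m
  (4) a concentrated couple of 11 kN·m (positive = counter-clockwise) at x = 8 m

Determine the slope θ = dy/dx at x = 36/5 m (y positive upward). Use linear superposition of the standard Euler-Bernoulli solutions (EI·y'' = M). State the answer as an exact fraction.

Load 1 — point force P=16 kN at a=24/5 m (b=L-a=36/5):
  θ_1 = Pa²(L-x)(2bL-(3b+a)(L-x))/(2L³EI)  [x>a] = 16·(24/5)²·(12-(36/5))·(2·(36/5)·12-(3·(36/5)+(24/5))·(12-(36/5)))/(2·12³·100000) = 2304/9765625 rad
Load 2 — uniform load w=4 kN/m over full span:
  θ_2 = -wx(L-x)(L-2x)/(12EI) = -4·(36/5)·(12-(36/5))·(12-2·(36/5))/(12·100000) = 108/390625 rad
Load 3 — applied couple M₀=18 kN·m at a=6 m (b=L-a=6):
  θ_3 = (R_Ax²/2 - M_Ax - M₀(x-a))/EI  [x>a] with R_A=9/4, M_A=9/2 = ((9/4)·(36/5)²/2 - (9/2)·(36/5) - 18·((36/5)-6))/100000 = 27/625000 rad
Load 4 — applied couple M₀=11 kN·m at a=8 m (b=L-a=4):
  θ_4 = (R_Ax²/2 - M_Ax)/EI  [x≤a] with R_A=11/9, M_A=11/3 = ((11/9)·(36/5)²/2 - (11/3)·(36/5))/100000 = 33/625000 rad
Superposition: θ = Σ θ_i = 11883/19531250 rad ≈ 0.000608 rad

θ(36/5) = 11883/19531250 rad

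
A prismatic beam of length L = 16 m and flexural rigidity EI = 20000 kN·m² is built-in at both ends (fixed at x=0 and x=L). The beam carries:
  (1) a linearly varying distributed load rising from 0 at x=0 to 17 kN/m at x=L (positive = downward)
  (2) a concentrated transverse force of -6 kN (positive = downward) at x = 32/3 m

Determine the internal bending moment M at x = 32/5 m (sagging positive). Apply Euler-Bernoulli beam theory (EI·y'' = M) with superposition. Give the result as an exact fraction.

M(32/5) = 75136/1125 kN·m

Load 1 — triangular load w₀=17 kN/m (0→w₀ over full span):
  M_1 = 3w₀Lx/20 - w₀L²/30 - w₀x³/(6L) = 3·17·16·(32/5)/20 - 17·16²/30 - 17·(32/5)³/(6·16) = 8704/125 kN·m
Load 2 — point force P=-6 kN at a=32/3 m (b=L-a=16/3):
  M_2 = Pb²(3a+b)x/L³ - Pab²/L²  [x≤a] = (-6)·(16/3)²·(3·(32/3)+(16/3))·(32/5)/16³ - (-6)·(32/3)·(16/3)²/16² = -128/45 kN·m
Superposition: M = Σ M_i = 75136/1125 kN·m ≈ 66.787556 kN·m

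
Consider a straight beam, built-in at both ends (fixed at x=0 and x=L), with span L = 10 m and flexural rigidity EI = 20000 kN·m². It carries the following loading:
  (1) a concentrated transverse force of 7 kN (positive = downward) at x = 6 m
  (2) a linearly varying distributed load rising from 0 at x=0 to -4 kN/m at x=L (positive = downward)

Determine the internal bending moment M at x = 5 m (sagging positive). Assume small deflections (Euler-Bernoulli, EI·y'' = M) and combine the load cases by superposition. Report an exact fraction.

Load 1 — point force P=7 kN at a=6 m (b=L-a=4):
  M_1 = Pb²(3a+b)x/L³ - Pab²/L²  [x≤a] = 7·4²·(3·6+4)·5/10³ - 7·6·4²/10² = 28/5 kN·m
Load 2 — triangular load w₀=-4 kN/m (0→w₀ over full span):
  M_2 = 3w₀Lx/20 - w₀L²/30 - w₀x³/(6L) = 3·(-4)·10·5/20 - (-4)·10²/30 - (-4)·5³/(6·10) = -25/3 kN·m
Superposition: M = Σ M_i = -41/15 kN·m ≈ -2.733333 kN·m

M(5) = -41/15 kN·m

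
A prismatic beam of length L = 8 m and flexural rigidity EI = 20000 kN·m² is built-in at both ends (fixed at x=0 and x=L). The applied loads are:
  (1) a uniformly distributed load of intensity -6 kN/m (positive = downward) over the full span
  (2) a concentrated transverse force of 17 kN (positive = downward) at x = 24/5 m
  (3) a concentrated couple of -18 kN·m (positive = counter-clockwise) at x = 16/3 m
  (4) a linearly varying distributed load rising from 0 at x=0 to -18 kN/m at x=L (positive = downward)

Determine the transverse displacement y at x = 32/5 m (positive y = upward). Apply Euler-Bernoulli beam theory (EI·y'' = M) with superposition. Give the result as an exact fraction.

y(32/5) = 26736/9765625 m

Load 1 — uniform load w=-6 kN/m over full span:
  y_1 = -wx²(L-x)²/(24EI) = -(-6)·(32/5)²·(8-(32/5))²/(24·20000) = 512/390625 m
Load 2 — point force P=17 kN at a=24/5 m (b=L-a=16/5):
  y_2 = -Pa²(L-x)²(3bL-(3b+a)(L-x))/(6L³EI)  [x>a] = -17·(24/5)²·(8-(32/5))²·(3·(16/5)·8-(3·(16/5)+(24/5))·(8-(32/5)))/(6·8³·20000) = -8568/9765625 m
Load 3 — applied couple M₀=-18 kN·m at a=16/3 m (b=L-a=8/3):
  y_3 = (R_Ax³/6 - M_Ax²/2 - M₀(x-a)²/2)/EI  [x>a] with R_A=-3, M_A=-6 = ((-3)·(32/5)³/6 - (-6)·(32/5)²/2 - (-18)·((32/5)-(16/3))²/2)/20000 = 8/78125 m
Load 4 — triangular load w₀=-18 kN/m (0→w₀ over full span):
  y_4 = -w₀x²(L-x)²(x+2L)/(120LEI) = -(-18)·(32/5)²·(8-(32/5))²·((32/5)+2·8)/(120·8·20000) = 21504/9765625 m
Superposition: y = Σ y_i = 26736/9765625 m ≈ 0.002738 m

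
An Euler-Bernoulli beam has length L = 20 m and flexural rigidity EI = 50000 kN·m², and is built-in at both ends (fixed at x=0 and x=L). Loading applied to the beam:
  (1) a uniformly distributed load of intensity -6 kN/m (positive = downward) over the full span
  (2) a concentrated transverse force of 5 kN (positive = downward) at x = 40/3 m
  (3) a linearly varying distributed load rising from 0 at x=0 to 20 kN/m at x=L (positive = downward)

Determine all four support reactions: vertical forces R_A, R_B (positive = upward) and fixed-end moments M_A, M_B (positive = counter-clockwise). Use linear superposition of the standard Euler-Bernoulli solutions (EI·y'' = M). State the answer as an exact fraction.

Load 1 — uniform load w=-6 kN/m over full span:
  R_A = wL/2 = (-6)·20/2 = -60 kN
  M_A = wL²/12 = (-6)·20²/12 = -200 kN·m
  R_B = wL/2 = (-6)·20/2 = -60 kN
  M_B = -wL²/12 = -(-6)·20²/12 = 200 kN·m
Load 2 — point force P=5 kN at a=40/3 m (b=L-a=20/3):
  R_A = Pb²(3a+b)/L³ = 5·(20/3)²·(3·(40/3)+(20/3))/20³ = 35/27 kN
  M_A = Pab²/L² = 5·(40/3)·(20/3)²/20² = 200/27 kN·m
  R_B = Pa²(a+3b)/L³ = 5·(40/3)²·((40/3)+3·(20/3))/20³ = 100/27 kN
  M_B = -Pa²b/L² = -5·(40/3)²·(20/3)/20² = -400/27 kN·m
Load 3 — triangular load w₀=20 kN/m (0→w₀ over full span):
  R_A = 3w₀L/20 = 3·20·20/20 = 60 kN
  M_A = w₀L²/30 = 20·20²/30 = 800/3 kN·m
  R_B = 7w₀L/20 = 7·20·20/20 = 140 kN
  M_B = -w₀L²/20 = -20·20²/20 = -400 kN·m
Superposition: R_A = 35/27 kN, M_A = 2000/27 kN·m, R_B = 2260/27 kN, M_B = -5800/27 kN·m

R_A = 35/27 kN, M_A = 2000/27 kN·m, R_B = 2260/27 kN, M_B = -5800/27 kN·m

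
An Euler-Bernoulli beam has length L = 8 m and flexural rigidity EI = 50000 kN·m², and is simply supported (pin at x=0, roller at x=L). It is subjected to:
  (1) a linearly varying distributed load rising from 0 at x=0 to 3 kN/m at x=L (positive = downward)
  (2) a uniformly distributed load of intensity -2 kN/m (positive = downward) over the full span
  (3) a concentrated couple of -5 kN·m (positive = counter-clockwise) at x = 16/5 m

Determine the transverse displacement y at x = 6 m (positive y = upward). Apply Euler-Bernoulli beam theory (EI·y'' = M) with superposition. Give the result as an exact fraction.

Load 1 — triangular load w₀=3 kN/m (0→w₀ over full span):
  y_1 = -w₀x(7L⁴-10L²x²+3x⁴)/(360LEI) = -3·6·(7·8⁴-10·8²·6²+3·6⁴)/(360·8·50000) = -119/100000 m
Load 2 — uniform load w=-2 kN/m over full span:
  y_2 = -wx(L³-2Lx²+x³)/(24EI) = -(-2)·6·(8³-2·8·6²+6³)/(24·50000) = 19/12500 m
Load 3 — applied couple M₀=-5 kN·m at a=16/5 m (b=L-a=24/5):
  y_3 = (M₀x³/(6L)-M₀(x-a)²/2+C₁x)/EI  [x>a] with C₁=M₀(3b²-L²)/(6L)=-8/15 = ((-5)·6³/(6·8)-(-5)·(6-(16/5))²/2+(-8/15)·6)/50000 = -61/500000 m
Superposition: y = Σ y_i = 13/62500 m ≈ 0.000208 m

y(6) = 13/62500 m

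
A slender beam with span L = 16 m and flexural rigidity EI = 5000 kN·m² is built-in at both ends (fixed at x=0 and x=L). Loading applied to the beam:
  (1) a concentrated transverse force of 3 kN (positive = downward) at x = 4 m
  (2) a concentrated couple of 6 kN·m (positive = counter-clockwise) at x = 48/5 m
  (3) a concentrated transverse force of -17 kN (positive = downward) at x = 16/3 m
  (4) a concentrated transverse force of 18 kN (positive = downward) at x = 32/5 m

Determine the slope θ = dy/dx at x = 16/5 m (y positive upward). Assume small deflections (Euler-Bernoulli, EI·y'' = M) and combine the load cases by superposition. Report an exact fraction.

θ(16/5) = -216589/52734375 rad

Load 1 — point force P=3 kN at a=4 m (b=L-a=12):
  θ_1 = -Pb²x(2aL-(3a+b)x)/(2L³EI)  [x≤a] = -3·12²·(16/5)·(2·4·16-(3·4+12)·(16/5))/(2·16³·5000) = -27/15625 rad
Load 2 — applied couple M₀=6 kN·m at a=48/5 m (b=L-a=32/5):
  θ_2 = (R_Ax²/2 - M_Ax)/EI  [x≤a] with R_A=27/50, M_A=48/25 = ((27/50)·(16/5)²/2 - (48/25)·(16/5))/5000 = -264/390625 rad
Load 3 — point force P=-17 kN at a=16/3 m (b=L-a=32/3):
  θ_3 = -Pb²x(2aL-(3a+b)x)/(2L³EI)  [x≤a] = -(-17)·(32/3)²·(16/5)·(2·(16/3)·16-(3·(16/3)+(32/3))·(16/5))/(2·16³·5000) = 1088/84375 rad
Load 4 — point force P=18 kN at a=32/5 m (b=L-a=48/5):
  θ_4 = -Pb²x(2aL-(3a+b)x)/(2L³EI)  [x≤a] = -18·(48/5)²·(16/5)·(2·(32/5)·16-(3·(32/5)+(48/5))·(16/5))/(2·16³·5000) = -28512/1953125 rad
Superposition: θ = Σ θ_i = -216589/52734375 rad ≈ -0.004107 rad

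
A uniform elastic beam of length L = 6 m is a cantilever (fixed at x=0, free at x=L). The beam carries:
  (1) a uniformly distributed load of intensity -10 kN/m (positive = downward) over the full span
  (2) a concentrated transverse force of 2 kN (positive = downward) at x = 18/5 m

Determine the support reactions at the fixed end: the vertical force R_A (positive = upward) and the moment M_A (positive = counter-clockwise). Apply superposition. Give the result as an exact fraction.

Load 1 — uniform load w=-10 kN/m over full span:
  R_A = wL = (-10)·6 = -60 kN
  M_A = wL²/2 = (-10)·6²/2 = -180 kN·m
Load 2 — point force P=2 kN at a=18/5 m (b=L-a=12/5):
  R_A = P = 2 kN
  M_A = Pa = 2·(18/5) = 36/5 kN·m
Superposition: R_A = -58 kN, M_A = -864/5 kN·m

R_A = -58 kN, M_A = -864/5 kN·m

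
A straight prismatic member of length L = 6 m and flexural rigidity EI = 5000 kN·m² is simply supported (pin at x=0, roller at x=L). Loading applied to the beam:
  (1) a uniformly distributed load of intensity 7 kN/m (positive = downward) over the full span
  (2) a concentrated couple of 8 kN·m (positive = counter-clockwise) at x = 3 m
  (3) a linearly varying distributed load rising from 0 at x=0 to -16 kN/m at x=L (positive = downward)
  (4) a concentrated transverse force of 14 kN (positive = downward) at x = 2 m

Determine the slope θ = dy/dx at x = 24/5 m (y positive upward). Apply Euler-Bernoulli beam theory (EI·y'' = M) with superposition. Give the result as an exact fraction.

θ(24/5) = 68891/28125000 rad

Load 1 — uniform load w=7 kN/m over full span:
  θ_1 = -w(L³-6Lx²+4x³)/(24EI) = -7·(6³-6·6·(24/5)²+4·(24/5)³)/(24·5000) = 6237/625000 rad
Load 2 — applied couple M₀=8 kN·m at a=3 m (b=L-a=3):
  θ_2 = (M₀x²/(2L)-M₀(x-a)+C₁)/EI  [x>a] with C₁=M₀(3b²-L²)/(6L)=-2 = (8·(24/5)²/(2·6)-8·((24/5)-3)+(-2))/5000 = -13/62500 rad
Load 3 — triangular load w₀=-16 kN/m (0→w₀ over full span):
  θ_3 = -w₀(7L⁴-30L²x²+15x⁴)/(360LEI) = -(-16)·(7·6⁴-30·6²·(24/5)²+15·(24/5)⁴)/(360·6·5000) = -4542/390625 rad
Load 4 — point force P=14 kN at a=2 m (b=L-a=4):
  θ_4 = -Pa(2L²-6Lx+3x²+a²)/(6LEI)  [x>a] = -14·2·(2·6²-6·6·(24/5)+3·(24/5)²+2²)/(6·6·5000) = 1211/281250 rad
Superposition: θ = Σ θ_i = 68891/28125000 rad ≈ 0.002449 rad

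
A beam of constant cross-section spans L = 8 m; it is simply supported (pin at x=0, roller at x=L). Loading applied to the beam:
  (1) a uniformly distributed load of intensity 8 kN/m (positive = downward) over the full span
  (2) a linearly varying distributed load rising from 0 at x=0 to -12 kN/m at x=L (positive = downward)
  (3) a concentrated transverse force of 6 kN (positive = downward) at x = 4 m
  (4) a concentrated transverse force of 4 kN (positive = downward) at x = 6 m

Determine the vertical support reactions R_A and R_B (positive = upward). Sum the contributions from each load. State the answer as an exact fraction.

Load 1 — uniform load w=8 kN/m over full span:
  R_A = wL/2 = 8·8/2 = 32 kN
  R_B = wL/2 = 8·8/2 = 32 kN
Load 2 — triangular load w₀=-12 kN/m (0→w₀ over full span):
  R_A = w₀L/6 = (-12)·8/6 = -16 kN
  R_B = w₀L/3 = (-12)·8/3 = -32 kN
Load 3 — point force P=6 kN at a=4 m (b=L-a=4):
  R_A = Pb/L = 6·4/8 = 3 kN
  R_B = Pa/L = 6·4/8 = 3 kN
Load 4 — point force P=4 kN at a=6 m (b=L-a=2):
  R_A = Pb/L = 4·2/8 = 1 kN
  R_B = Pa/L = 4·6/8 = 3 kN
Superposition: R_A = 20 kN, R_B = 6 kN

R_A = 20 kN, R_B = 6 kN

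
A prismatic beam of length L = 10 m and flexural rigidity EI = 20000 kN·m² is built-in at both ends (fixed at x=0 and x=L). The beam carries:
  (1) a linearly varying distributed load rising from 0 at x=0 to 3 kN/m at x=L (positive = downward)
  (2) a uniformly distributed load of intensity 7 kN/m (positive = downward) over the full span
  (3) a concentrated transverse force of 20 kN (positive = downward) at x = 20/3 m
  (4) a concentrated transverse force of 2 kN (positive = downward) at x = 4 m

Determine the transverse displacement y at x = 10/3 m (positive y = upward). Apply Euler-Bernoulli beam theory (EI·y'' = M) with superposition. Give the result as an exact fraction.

Load 1 — triangular load w₀=3 kN/m (0→w₀ over full span):
  y_1 = -w₀x²(L-x)²(x+2L)/(120LEI) = -3·(10/3)²·(10-(10/3))²·((10/3)+2·10)/(120·10·20000) = -7/4860 m
Load 2 — uniform load w=7 kN/m over full span:
  y_2 = -wx²(L-x)²/(24EI) = -7·(10/3)²·(10-(10/3))²/(24·20000) = -7/972 m
Load 3 — point force P=20 kN at a=20/3 m (b=L-a=10/3):
  y_3 = -Pb²x²(3aL-(3a+b)x)/(6L³EI)  [x≤a] = -20·(10/3)²·(10/3)²·(3·(20/3)·10-(3·(20/3)+(10/3))·(10/3))/(6·10³·20000) = -11/4374 m
Load 4 — point force P=2 kN at a=4 m (b=L-a=6):
  y_4 = -Pb²x²(3aL-(3a+b)x)/(6L³EI)  [x≤a] = -2·6²·(10/3)²·(3·4·10-(3·4+6)·(10/3))/(6·10³·20000) = -1/2500 m
Superposition: y = Σ y_i = -63187/5467500 m ≈ -0.011557 m

y(10/3) = -63187/5467500 m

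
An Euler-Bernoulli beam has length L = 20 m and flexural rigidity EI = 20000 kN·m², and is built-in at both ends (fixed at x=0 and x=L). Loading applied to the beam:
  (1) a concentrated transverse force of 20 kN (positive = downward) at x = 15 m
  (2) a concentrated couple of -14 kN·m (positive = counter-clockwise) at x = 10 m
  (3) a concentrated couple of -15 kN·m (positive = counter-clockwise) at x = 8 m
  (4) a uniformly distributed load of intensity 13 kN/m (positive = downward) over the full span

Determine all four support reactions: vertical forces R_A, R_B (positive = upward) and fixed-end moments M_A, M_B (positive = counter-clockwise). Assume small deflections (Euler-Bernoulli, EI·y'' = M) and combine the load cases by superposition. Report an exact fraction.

R_A = 26199/200 kN, M_A = 26807/60 kN·m, R_B = 29801/200 kN, M_B = -29873/60 kN·m

Load 1 — point force P=20 kN at a=15 m (b=L-a=5):
  R_A = Pb²(3a+b)/L³ = 20·5²·(3·15+5)/20³ = 25/8 kN
  M_A = Pab²/L² = 20·15·5²/20² = 75/4 kN·m
  R_B = Pa²(a+3b)/L³ = 20·15²·(15+3·5)/20³ = 135/8 kN
  M_B = -Pa²b/L² = -20·15²·5/20² = -225/4 kN·m
Load 2 — applied couple M₀=-14 kN·m at a=10 m (b=L-a=10):
  R_A = 6M₀ab/L³ = 6·(-14)·10·10/20³ = -21/20 kN
  M_A = M₀b(2a-b)/L² = (-14)·10·(2·10-10)/20² = -7/2 kN·m
  R_B = -6M₀ab/L³ = -6·(-14)·10·10/20³ = 21/20 kN
  M_B = M₀a(2b-a)/L² = (-14)·10·(2·10-10)/20² = -7/2 kN·m
Load 3 — applied couple M₀=-15 kN·m at a=8 m (b=L-a=12):
  R_A = 6M₀ab/L³ = 6·(-15)·8·12/20³ = -27/25 kN
  M_A = M₀b(2a-b)/L² = (-15)·12·(2·8-12)/20² = -9/5 kN·m
  R_B = -6M₀ab/L³ = -6·(-15)·8·12/20³ = 27/25 kN
  M_B = M₀a(2b-a)/L² = (-15)·8·(2·12-8)/20² = -24/5 kN·m
Load 4 — uniform load w=13 kN/m over full span:
  R_A = wL/2 = 13·20/2 = 130 kN
  M_A = wL²/12 = 13·20²/12 = 1300/3 kN·m
  R_B = wL/2 = 13·20/2 = 130 kN
  M_B = -wL²/12 = -13·20²/12 = -1300/3 kN·m
Superposition: R_A = 26199/200 kN, M_A = 26807/60 kN·m, R_B = 29801/200 kN, M_B = -29873/60 kN·m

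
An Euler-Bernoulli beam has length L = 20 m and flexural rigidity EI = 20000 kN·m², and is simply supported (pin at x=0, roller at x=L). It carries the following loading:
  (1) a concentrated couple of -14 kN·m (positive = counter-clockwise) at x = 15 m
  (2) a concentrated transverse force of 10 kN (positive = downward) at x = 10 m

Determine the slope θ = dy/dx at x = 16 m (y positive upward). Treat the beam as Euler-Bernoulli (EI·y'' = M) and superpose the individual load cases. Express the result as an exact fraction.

Load 1 — applied couple M₀=-14 kN·m at a=15 m (b=L-a=5):
  θ_1 = (M₀x²/(2L)-M₀(x-a)+C₁)/EI  [x>a] with C₁=M₀(3b²-L²)/(6L)=455/12 = ((-14)·16²/(2·20)-(-14)·(16-15)+(455/12))/20000 = -2261/1200000 rad
Load 2 — point force P=10 kN at a=10 m (b=L-a=10):
  θ_2 = -Pa(2L²-6Lx+3x²+a²)/(6LEI)  [x>a] = -10·10·(2·20²-6·20·16+3·16²+10²)/(6·20·20000) = 21/2000 rad
Superposition: θ = Σ θ_i = 10339/1200000 rad ≈ 0.008616 rad

θ(16) = 10339/1200000 rad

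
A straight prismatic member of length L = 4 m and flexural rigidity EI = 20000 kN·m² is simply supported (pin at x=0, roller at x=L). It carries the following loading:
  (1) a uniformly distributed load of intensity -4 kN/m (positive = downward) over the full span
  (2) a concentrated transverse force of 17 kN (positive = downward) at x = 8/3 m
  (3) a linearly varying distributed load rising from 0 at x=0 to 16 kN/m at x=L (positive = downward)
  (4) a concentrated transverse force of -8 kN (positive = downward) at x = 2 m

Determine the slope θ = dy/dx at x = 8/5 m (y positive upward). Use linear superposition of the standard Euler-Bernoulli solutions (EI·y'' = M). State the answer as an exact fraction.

θ(8/5) = -47407/126562500 rad

Load 1 — uniform load w=-4 kN/m over full span:
  θ_1 = -w(L³-6Lx²+4x³)/(24EI) = -(-4)·(4³-6·4·(8/5)²+4·(8/5)³)/(24·20000) = 37/234375 rad
Load 2 — point force P=17 kN at a=8/3 m (b=L-a=4/3):
  θ_2 = -Pb(L²-b²-3x²)/(6LEI)  [x≤a] = -17·(4/3)·(4²-(4/3)²-3·(8/5)²)/(6·4·20000) = -391/1265625 rad
Load 3 — triangular load w₀=16 kN/m (0→w₀ over full span):
  θ_3 = -w₀(7L⁴-30L²x²+15x⁴)/(360LEI) = -16·(7·4⁴-30·4²·(8/5)²+15·(8/5)⁴)/(360·4·20000) = -1292/3515625 rad
Load 4 — point force P=-8 kN at a=2 m (b=L-a=2):
  θ_4 = -Pb(L²-b²-3x²)/(6LEI)  [x≤a] = -(-8)·2·(4²-2²-3·(8/5)²)/(6·4·20000) = 9/62500 rad
Superposition: θ = Σ θ_i = -47407/126562500 rad ≈ -0.000375 rad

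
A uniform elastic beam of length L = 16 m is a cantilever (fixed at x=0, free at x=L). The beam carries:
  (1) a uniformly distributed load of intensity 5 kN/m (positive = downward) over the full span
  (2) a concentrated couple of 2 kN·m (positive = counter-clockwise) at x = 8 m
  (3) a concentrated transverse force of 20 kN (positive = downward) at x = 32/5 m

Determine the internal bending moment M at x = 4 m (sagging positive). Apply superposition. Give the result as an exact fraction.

Load 1 — uniform load w=5 kN/m over full span:
  M_1 = -w(L-x)²/2 = -5·(16-4)²/2 = -360 kN·m
Load 2 — applied couple M₀=2 kN·m at a=8 m (b=L-a=8):
  M_2 = M₀  [x≤a] = 2 = 2 kN·m
Load 3 — point force P=20 kN at a=32/5 m (b=L-a=48/5):
  M_3 = -P(a-x)  [x≤a] = -20·((32/5)-4) = -48 kN·m
Superposition: M = Σ M_i = -406 kN·m ≈ -406.000000 kN·m

M(4) = -406 kN·m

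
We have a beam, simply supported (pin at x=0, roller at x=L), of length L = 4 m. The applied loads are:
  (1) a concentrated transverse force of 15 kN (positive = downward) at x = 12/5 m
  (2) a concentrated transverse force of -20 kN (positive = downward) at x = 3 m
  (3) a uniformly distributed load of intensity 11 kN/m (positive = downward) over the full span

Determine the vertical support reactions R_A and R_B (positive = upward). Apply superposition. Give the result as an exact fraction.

Load 1 — point force P=15 kN at a=12/5 m (b=L-a=8/5):
  R_A = Pb/L = 15·(8/5)/4 = 6 kN
  R_B = Pa/L = 15·(12/5)/4 = 9 kN
Load 2 — point force P=-20 kN at a=3 m (b=L-a=1):
  R_A = Pb/L = (-20)·1/4 = -5 kN
  R_B = Pa/L = (-20)·3/4 = -15 kN
Load 3 — uniform load w=11 kN/m over full span:
  R_A = wL/2 = 11·4/2 = 22 kN
  R_B = wL/2 = 11·4/2 = 22 kN
Superposition: R_A = 23 kN, R_B = 16 kN

R_A = 23 kN, R_B = 16 kN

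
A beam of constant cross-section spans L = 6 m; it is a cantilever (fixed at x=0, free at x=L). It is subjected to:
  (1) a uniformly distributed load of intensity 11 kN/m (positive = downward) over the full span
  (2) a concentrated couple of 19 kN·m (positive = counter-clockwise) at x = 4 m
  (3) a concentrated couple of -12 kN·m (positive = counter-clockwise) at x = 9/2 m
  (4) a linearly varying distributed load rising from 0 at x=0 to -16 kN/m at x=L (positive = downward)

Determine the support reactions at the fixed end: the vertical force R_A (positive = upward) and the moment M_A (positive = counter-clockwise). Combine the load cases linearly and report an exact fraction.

R_A = 18 kN, M_A = -1 kN·m

Load 1 — uniform load w=11 kN/m over full span:
  R_A = wL = 11·6 = 66 kN
  M_A = wL²/2 = 11·6²/2 = 198 kN·m
Load 2 — applied couple M₀=19 kN·m at a=4 m (b=L-a=2):
  R_A = 0 kN
  M_A = -M₀ = -19 kN·m
Load 3 — applied couple M₀=-12 kN·m at a=9/2 m (b=L-a=3/2):
  R_A = 0 kN
  M_A = -M₀ = -(-12) = 12 kN·m
Load 4 — triangular load w₀=-16 kN/m (0→w₀ over full span):
  R_A = w₀L/2 = (-16)·6/2 = -48 kN
  M_A = w₀L²/3 = (-16)·6²/3 = -192 kN·m
Superposition: R_A = 18 kN, M_A = -1 kN·m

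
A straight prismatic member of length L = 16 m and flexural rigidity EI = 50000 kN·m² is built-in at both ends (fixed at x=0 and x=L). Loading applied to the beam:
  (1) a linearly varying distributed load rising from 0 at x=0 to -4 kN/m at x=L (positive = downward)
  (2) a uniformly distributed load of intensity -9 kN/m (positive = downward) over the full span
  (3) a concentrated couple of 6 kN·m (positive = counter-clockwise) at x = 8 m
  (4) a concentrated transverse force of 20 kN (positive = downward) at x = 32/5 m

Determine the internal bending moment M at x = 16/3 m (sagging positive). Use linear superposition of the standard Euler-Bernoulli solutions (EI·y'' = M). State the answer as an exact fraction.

M(16/3) = -203333/4050 kN·m

Load 1 — triangular load w₀=-4 kN/m (0→w₀ over full span):
  M_1 = 3w₀Lx/20 - w₀L²/30 - w₀x³/(6L) = 3·(-4)·16·(16/3)/20 - (-4)·16²/30 - (-4)·(16/3)³/(6·16) = -4352/405 kN·m
Load 2 — uniform load w=-9 kN/m over full span:
  M_2 = wLx/2 - wL²/12 - wx²/2 = (-9)·16·(16/3)/2 - (-9)·16²/12 - (-9)·(16/3)²/2 = -64 kN·m
Load 3 — applied couple M₀=6 kN·m at a=8 m (b=L-a=8):
  M_3 = R_Ax - M_A  [x≤a] with R_A=9/16, M_A=3/2 = (9/16)·(16/3) - (3/2) = 3/2 kN·m
Load 4 — point force P=20 kN at a=32/5 m (b=L-a=48/5):
  M_4 = Pb²(3a+b)x/L³ - Pab²/L²  [x≤a] = 20·(48/5)²·(3·(32/5)+(48/5))·(16/3)/16³ - 20·(32/5)·(48/5)²/16² = 576/25 kN·m
Superposition: M = Σ M_i = -203333/4050 kN·m ≈ -50.205679 kN·m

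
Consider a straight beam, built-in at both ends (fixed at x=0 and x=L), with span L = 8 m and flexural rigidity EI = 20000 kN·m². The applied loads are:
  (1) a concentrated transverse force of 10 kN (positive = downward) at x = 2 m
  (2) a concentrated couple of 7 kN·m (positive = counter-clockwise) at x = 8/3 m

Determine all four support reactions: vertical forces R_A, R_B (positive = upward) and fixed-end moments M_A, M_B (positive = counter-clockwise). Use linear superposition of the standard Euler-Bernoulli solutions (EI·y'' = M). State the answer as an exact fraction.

R_A = 461/48 kN, M_A = 45/4 kN·m, R_B = 19/48 kN, M_B = -17/12 kN·m

Load 1 — point force P=10 kN at a=2 m (b=L-a=6):
  R_A = Pb²(3a+b)/L³ = 10·6²·(3·2+6)/8³ = 135/16 kN
  M_A = Pab²/L² = 10·2·6²/8² = 45/4 kN·m
  R_B = Pa²(a+3b)/L³ = 10·2²·(2+3·6)/8³ = 25/16 kN
  M_B = -Pa²b/L² = -10·2²·6/8² = -15/4 kN·m
Load 2 — applied couple M₀=7 kN·m at a=8/3 m (b=L-a=16/3):
  R_A = 6M₀ab/L³ = 6·7·(8/3)·(16/3)/8³ = 7/6 kN
  M_A = M₀b(2a-b)/L² = 7·(16/3)·(2·(8/3)-(16/3))/8² = 0 kN·m
  R_B = -6M₀ab/L³ = -6·7·(8/3)·(16/3)/8³ = -7/6 kN
  M_B = M₀a(2b-a)/L² = 7·(8/3)·(2·(16/3)-(8/3))/8² = 7/3 kN·m
Superposition: R_A = 461/48 kN, M_A = 45/4 kN·m, R_B = 19/48 kN, M_B = -17/12 kN·m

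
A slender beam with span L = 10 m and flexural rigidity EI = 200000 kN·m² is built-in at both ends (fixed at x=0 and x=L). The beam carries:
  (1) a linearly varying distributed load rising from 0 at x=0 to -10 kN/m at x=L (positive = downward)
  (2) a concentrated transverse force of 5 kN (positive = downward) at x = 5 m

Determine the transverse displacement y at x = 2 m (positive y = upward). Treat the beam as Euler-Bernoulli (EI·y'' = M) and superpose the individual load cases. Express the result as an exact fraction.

Load 1 — triangular load w₀=-10 kN/m (0→w₀ over full span):
  y_1 = -w₀x²(L-x)²(x+2L)/(120LEI) = -(-10)·2²·(10-2)²·(2+2·10)/(120·10·200000) = 11/46875 m
Load 2 — point force P=5 kN at a=5 m (b=L-a=5):
  y_2 = -Pb²x²(3aL-(3a+b)x)/(6L³EI)  [x≤a] = -5·5²·2²·(3·5·10-(3·5+5)·2)/(6·10³·200000) = -11/240000 m
Superposition: y = Σ y_i = 1133/6000000 m ≈ 0.000189 m

y(2) = 1133/6000000 m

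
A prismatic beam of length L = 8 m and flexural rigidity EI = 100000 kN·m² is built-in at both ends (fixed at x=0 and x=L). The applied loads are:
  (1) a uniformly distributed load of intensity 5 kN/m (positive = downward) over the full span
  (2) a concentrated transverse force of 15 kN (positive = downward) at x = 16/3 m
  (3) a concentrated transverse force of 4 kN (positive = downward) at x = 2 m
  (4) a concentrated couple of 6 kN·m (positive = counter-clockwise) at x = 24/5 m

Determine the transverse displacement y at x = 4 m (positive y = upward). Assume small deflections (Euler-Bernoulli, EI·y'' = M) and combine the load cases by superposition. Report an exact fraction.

Load 1 — uniform load w=5 kN/m over full span:
  y_1 = -wx²(L-x)²/(24EI) = -5·4²·(8-4)²/(24·100000) = -1/1875 m
Load 2 — point force P=15 kN at a=16/3 m (b=L-a=8/3):
  y_2 = -Pb²x²(3aL-(3a+b)x)/(6L³EI)  [x≤a] = -15·(8/3)²·4²·(3·(16/3)·8-(3·(16/3)+(8/3))·4)/(6·8³·100000) = -1/3375 m
Load 3 — point force P=4 kN at a=2 m (b=L-a=6):
  y_3 = -Pa²(L-x)²(3bL-(3b+a)(L-x))/(6L³EI)  [x>a] = -4·2²·(8-4)²·(3·6·8-(3·6+2)·(8-4))/(6·8³·100000) = -1/18750 m
Load 4 — applied couple M₀=6 kN·m at a=24/5 m (b=L-a=16/5):
  y_4 = (R_Ax³/6 - M_Ax²/2)/EI  [x≤a] with R_A=27/25, M_A=48/25 = ((27/25)·4³/6 - (48/25)·4²/2)/100000 = -3/78125 m
Superposition: y = Σ y_i = -3887/4218750 m ≈ -0.000921 m

y(4) = -3887/4218750 m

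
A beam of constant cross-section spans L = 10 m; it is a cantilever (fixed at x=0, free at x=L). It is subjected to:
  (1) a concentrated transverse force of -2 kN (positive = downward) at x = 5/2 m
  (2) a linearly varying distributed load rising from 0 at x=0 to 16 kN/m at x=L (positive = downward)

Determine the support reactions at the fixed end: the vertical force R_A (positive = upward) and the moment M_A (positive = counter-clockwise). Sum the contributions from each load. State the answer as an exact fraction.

R_A = 78 kN, M_A = 1585/3 kN·m

Load 1 — point force P=-2 kN at a=5/2 m (b=L-a=15/2):
  R_A = P = (-2) = -2 kN
  M_A = Pa = (-2)·(5/2) = -5 kN·m
Load 2 — triangular load w₀=16 kN/m (0→w₀ over full span):
  R_A = w₀L/2 = 16·10/2 = 80 kN
  M_A = w₀L²/3 = 16·10²/3 = 1600/3 kN·m
Superposition: R_A = 78 kN, M_A = 1585/3 kN·m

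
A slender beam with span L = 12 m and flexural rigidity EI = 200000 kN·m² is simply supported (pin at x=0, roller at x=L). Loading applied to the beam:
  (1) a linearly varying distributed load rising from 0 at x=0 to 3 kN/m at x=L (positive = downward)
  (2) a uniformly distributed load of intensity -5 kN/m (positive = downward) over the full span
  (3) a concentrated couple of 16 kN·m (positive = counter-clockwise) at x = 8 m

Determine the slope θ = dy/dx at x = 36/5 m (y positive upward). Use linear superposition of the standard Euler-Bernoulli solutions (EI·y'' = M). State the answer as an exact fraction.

Load 1 — triangular load w₀=3 kN/m (0→w₀ over full span):
  θ_1 = -w₀(7L⁴-30L²x²+15x⁴)/(360LEI) = -3·(7·12⁴-30·12²·(36/5)²+15·(36/5)⁴)/(360·12·200000) = 261/1953125 rad
Load 2 — uniform load w=-5 kN/m over full span:
  θ_2 = -w(L³-6Lx²+4x³)/(24EI) = -(-5)·(12³-6·12·(36/5)²+4·(36/5)³)/(24·200000) = -333/625000 rad
Load 3 — applied couple M₀=16 kN·m at a=8 m (b=L-a=4):
  θ_3 = (M₀x²/(2L)+C₁)/EI  [x≤a] with C₁=M₀(3b²-L²)/(6L)=-64/3 = (16·(36/5)²/(2·12)+(-64/3))/200000 = 31/468750 rad
Superposition: θ = Σ θ_i = -15611/46875000 rad ≈ -0.000333 rad

θ(36/5) = -15611/46875000 rad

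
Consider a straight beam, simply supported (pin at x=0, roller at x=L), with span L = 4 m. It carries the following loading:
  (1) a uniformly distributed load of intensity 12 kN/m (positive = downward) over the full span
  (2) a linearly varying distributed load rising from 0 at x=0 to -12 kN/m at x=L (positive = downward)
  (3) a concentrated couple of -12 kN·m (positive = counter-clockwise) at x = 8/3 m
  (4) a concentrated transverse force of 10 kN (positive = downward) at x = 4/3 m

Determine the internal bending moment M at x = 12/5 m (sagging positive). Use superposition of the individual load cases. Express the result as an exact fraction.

Load 1 — uniform load w=12 kN/m over full span:
  M_1 = wx(L-x)/2 = 12·(12/5)·(4-(12/5))/2 = 576/25 kN·m
Load 2 — triangular load w₀=-12 kN/m (0→w₀ over full span):
  M_2 = w₀Lx/6 - w₀x³/(6L) = (-12)·4·(12/5)/6 - (-12)·(12/5)³/(6·4) = -1536/125 kN·m
Load 3 — applied couple M₀=-12 kN·m at a=8/3 m (b=L-a=4/3):
  M_3 = M₀x/L  [x≤a] = (-12)·(12/5)/4 = -36/5 kN·m
Load 4 — point force P=10 kN at a=4/3 m (b=L-a=8/3):
  M_4 = Pa(L-x)/L  [x>a] = 10·(4/3)·(4-(12/5))/4 = 16/3 kN·m
Superposition: M = Σ M_i = 3332/375 kN·m ≈ 8.885333 kN·m

M(12/5) = 3332/375 kN·m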